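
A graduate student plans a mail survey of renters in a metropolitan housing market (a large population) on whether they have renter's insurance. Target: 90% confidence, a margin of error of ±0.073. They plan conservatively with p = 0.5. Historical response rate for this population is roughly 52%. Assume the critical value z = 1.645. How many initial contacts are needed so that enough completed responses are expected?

245

Completed interviews needed: n₀ = 1.645² × 0.2500 / 0.073² ≈ 126.95 → 127.
At a 52% response rate, contacts needed = 127 / 0.52 ≈ 244.23 → 245.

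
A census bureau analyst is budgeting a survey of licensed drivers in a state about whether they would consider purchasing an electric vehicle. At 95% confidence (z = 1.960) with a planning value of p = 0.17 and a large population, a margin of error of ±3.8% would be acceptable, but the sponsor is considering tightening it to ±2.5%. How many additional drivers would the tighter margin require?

At ±3.8%: n = 1.960² × 0.1411 / 0.038² ≈ 375.38 → 376.
At ±2.5%: n = 1.960² × 0.1411 / 0.025² ≈ 867.28 → 868.
Additional respondents: 868 − 376 = 492.

492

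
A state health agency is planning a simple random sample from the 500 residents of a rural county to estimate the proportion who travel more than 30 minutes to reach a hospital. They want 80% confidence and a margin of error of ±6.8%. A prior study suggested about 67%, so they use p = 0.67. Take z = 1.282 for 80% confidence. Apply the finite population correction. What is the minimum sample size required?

Unadjusted: n₀ = 1.282² × 0.67 × 0.33 / 0.068² ≈ 78.59, so n₀ = 79.
Finite population correction with N = 500: n = n₀ / (1 + (n₀−1)/N) = 79 / (1 + 78/500) = 79 / 1.1560 ≈ 68.34.
Rounding up, n = 69.

69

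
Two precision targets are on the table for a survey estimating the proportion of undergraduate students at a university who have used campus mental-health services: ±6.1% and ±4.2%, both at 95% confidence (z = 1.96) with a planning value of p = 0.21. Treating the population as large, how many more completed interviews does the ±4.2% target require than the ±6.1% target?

At ±6.1%: n = 1.96² × 0.1659 / 0.061² ≈ 171.28 → 172.
At ±4.2%: n = 1.96² × 0.1659 / 0.042² ≈ 361.29 → 362.
Additional respondents: 362 − 172 = 190.

190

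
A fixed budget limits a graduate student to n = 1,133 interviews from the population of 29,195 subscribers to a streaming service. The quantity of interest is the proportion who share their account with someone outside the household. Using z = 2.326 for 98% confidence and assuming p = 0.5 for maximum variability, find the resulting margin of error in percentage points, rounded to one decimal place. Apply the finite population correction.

Finite-population factor: (N−n)/(N−1) = (29195−1133)/(29195−1) = 0.9612.
SE(p̂) = √[p(1−p)/n · (N−n)/(N−1)] = √[0.2500/1133 × 0.9612] = 0.01456.
E = z × SE = 2.326 × 0.01456 = 0.03387 ≈ 3.4 percentage points.

3.4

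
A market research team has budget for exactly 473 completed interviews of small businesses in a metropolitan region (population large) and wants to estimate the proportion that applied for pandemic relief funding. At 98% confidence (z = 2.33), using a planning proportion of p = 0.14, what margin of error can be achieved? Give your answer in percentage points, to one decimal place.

SE(p̂) = √[p(1−p)/n] = √[0.1204/473] = 0.01595.
E = z × SE = 2.33 × 0.01595 = 0.03717, or 3.7 percentage points.

3.7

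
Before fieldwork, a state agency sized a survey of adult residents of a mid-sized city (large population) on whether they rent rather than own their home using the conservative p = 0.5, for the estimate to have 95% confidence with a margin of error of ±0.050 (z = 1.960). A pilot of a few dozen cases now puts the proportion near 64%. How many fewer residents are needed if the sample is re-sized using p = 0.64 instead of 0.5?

30

Conservative (p = 0.5): n = 1.960² × 0.25 / 0.050² ≈ 384.16 → 385.
Using p = 0.64: p(1−p) = 0.2304, so n = 1.960² × 0.2304 / 0.050² ≈ 354.04 → 355.
Reduction: 385 − 355 = 30.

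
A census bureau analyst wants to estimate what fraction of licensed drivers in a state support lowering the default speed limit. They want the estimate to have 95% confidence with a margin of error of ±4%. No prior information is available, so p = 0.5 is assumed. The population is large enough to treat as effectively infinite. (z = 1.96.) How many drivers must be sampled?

601

With p = 0.5, p(1−p) = 0.25.
n = z²·p(1−p)/E² = 1.96² × 0.2500 / 0.040² = 3.8416 × 0.2500 / 0.001600 ≈ 600.25.
Rounding up gives n = 601.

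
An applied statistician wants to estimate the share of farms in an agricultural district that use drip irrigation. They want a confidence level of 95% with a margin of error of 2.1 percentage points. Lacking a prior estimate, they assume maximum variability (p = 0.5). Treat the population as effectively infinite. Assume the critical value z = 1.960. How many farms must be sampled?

2178

With p = 0.5, p(1−p) = 0.25.
n = z²·p(1−p)/E² = 1.960² × 0.2500 / 0.021² = 3.8416 × 0.2500 / 0.000441 ≈ 2177.78.
Rounding up gives n = 2178.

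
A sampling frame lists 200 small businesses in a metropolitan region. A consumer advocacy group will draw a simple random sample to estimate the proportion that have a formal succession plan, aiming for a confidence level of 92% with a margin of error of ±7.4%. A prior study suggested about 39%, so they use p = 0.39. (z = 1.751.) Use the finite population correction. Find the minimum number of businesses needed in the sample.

81

Unadjusted: n₀ = 1.751² × 0.39 × 0.61 / 0.074² ≈ 133.20, so n₀ = 134.
Finite population correction with N = 200: n = n₀ / (1 + (n₀−1)/N) = 134 / (1 + 133/200) = 134 / 1.6650 ≈ 80.48.
Rounding up, n = 81.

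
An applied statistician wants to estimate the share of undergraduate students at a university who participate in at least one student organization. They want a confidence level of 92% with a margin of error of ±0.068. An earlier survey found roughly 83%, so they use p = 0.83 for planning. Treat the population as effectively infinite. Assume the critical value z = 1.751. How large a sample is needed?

94

With p = 0.83, p(1−p) = 0.1411.
n = z²·p(1−p)/E² = 1.751² × 0.1411 / 0.068² = 3.0660 × 0.1411 / 0.004624 ≈ 93.56.
Rounding up gives n = 94.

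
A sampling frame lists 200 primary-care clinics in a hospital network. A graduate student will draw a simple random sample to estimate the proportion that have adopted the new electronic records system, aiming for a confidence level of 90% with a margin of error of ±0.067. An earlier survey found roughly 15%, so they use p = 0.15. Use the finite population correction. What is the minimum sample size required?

For 90% confidence, z = 1.645.
Unadjusted: n₀ = 1.645² × 0.15 × 0.85 / 0.067² ≈ 76.86, so n₀ = 77.
Finite population correction with N = 200: n = n₀ / (1 + (n₀−1)/N) = 77 / (1 + 76/200) = 77 / 1.3800 ≈ 55.80.
Rounding up, n = 56.

56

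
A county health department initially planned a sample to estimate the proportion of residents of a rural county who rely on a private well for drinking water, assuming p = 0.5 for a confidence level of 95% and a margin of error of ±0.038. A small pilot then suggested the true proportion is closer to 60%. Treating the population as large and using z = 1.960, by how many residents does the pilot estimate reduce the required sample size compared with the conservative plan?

27

Conservative (p = 0.5): n = 1.960² × 0.25 / 0.038² ≈ 665.10 → 666.
Using p = 0.60: p(1−p) = 0.2400, so n = 1.960² × 0.2400 / 0.038² ≈ 638.49 → 639.
Reduction: 666 − 639 = 27.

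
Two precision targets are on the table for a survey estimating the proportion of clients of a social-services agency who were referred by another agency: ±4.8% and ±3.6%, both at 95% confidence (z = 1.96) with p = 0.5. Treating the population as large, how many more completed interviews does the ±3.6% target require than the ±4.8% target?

At ±4.8%: n = 1.96² × 0.2500 / 0.048² ≈ 416.84 → 417.
At ±3.6%: n = 1.96² × 0.2500 / 0.036² ≈ 741.05 → 742.
Additional respondents: 742 − 417 = 325.

325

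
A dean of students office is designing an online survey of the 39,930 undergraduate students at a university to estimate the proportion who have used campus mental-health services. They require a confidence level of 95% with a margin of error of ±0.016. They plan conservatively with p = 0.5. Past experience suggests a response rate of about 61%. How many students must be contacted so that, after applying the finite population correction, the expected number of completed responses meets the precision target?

For 95% confidence, z = 1.960.
Completed interviews needed (unadjusted): n₀ = 1.960² × 0.2500 / 0.016² ≈ 3751.56 → 3752.
FPC for N = 39,930: n = 3752 / (1 + 3751/39930) = 3752 / 1.0939 ≈ 3429.81 → 3430.
At a 61% response rate, contacts needed = 3430 / 0.61 ≈ 5622.95 → 5623.

5623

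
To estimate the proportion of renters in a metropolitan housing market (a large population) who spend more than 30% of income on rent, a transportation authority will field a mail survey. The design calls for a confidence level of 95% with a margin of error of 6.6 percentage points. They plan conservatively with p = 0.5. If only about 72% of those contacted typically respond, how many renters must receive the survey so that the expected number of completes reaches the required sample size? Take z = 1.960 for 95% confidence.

307

Completed interviews needed: n₀ = 1.960² × 0.2500 / 0.066² ≈ 220.48 → 221.
At a 72% response rate, contacts needed = 221 / 0.72 ≈ 306.94 → 307.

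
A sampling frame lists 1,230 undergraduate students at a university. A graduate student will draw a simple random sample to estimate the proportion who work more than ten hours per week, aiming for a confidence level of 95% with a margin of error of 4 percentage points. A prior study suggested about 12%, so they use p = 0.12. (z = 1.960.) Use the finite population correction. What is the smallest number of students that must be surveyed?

211

Unadjusted: n₀ = 1.960² × 0.12 × 0.88 / 0.040² ≈ 253.55, so n₀ = 254.
Finite population correction with N = 1,230: n = n₀ / (1 + (n₀−1)/N) = 254 / (1 + 253/1230) = 254 / 1.2057 ≈ 210.67.
Rounding up, n = 211.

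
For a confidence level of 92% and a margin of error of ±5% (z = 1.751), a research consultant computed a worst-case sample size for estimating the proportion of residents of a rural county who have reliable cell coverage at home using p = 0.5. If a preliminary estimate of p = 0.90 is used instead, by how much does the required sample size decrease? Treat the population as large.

196

Conservative (p = 0.5): n = 1.751² × 0.25 / 0.050² ≈ 306.60 → 307.
Using p = 0.90: p(1−p) = 0.0900, so n = 1.751² × 0.0900 / 0.050² ≈ 110.38 → 111.
Reduction: 307 − 111 = 196.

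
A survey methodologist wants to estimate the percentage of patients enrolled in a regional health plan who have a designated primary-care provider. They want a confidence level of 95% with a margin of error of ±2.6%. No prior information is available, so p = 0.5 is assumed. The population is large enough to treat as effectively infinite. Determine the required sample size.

1421

For 95% confidence, z = 1.96.
With p = 0.5, p(1−p) = 0.25.
n = z²·p(1−p)/E² = 1.96² × 0.2500 / 0.026² = 3.8416 × 0.2500 / 0.000676 ≈ 1420.71.
Rounding up gives n = 1421.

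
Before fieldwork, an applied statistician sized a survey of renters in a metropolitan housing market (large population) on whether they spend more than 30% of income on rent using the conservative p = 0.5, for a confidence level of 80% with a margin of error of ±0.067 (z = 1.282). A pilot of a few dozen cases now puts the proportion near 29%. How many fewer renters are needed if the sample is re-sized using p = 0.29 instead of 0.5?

Conservative (p = 0.5): n = 1.282² × 0.25 / 0.067² ≈ 91.53 → 92.
Using p = 0.29: p(1−p) = 0.2059, so n = 1.282² × 0.2059 / 0.067² ≈ 75.38 → 76.
Reduction: 92 − 76 = 16.

16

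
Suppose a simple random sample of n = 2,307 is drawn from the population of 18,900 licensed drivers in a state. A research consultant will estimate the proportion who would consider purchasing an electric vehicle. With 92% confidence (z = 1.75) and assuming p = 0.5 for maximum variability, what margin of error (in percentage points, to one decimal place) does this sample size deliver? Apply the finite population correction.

1.7

Finite-population factor: (N−n)/(N−1) = (18900−2307)/(18900−1) = 0.8780.
SE(p̂) = √[p(1−p)/n · (N−n)/(N−1)] = √[0.2500/2307 × 0.8780] = 0.00975.
E = z × SE = 1.75 × 0.00975 = 0.01707 ≈ 1.7 percentage points.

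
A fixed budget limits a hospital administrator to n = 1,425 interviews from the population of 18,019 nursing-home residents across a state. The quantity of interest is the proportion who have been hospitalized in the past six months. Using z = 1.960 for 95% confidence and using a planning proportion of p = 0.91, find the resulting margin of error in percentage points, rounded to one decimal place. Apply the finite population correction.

1.4

Finite-population factor: (N−n)/(N−1) = (18019−1425)/(18019−1) = 0.9210.
SE(p̂) = √[p(1−p)/n · (N−n)/(N−1)] = √[0.0819/1425 × 0.9210] = 0.00728.
E = z × SE = 1.960 × 0.00728 = 0.01426 ≈ 1.4 percentage points.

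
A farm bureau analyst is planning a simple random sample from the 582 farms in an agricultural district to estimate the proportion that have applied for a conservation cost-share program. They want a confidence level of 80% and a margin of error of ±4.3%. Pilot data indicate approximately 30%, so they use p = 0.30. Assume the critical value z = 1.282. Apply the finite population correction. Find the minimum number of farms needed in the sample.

142

Unadjusted: n₀ = 1.282² × 0.30 × 0.70 / 0.043² ≈ 186.66, so n₀ = 187.
Finite population correction with N = 582: n = n₀ / (1 + (n₀−1)/N) = 187 / (1 + 186/582) = 187 / 1.3196 ≈ 141.71.
Rounding up, n = 142.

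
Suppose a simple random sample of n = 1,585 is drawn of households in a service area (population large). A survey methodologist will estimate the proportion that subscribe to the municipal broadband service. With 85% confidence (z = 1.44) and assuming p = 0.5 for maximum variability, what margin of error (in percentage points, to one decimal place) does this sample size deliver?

SE(p̂) = √[p(1−p)/n] = √[0.2500/1585] = 0.01256.
E = z × SE = 1.44 × 0.01256 = 0.01808, or 1.8 percentage points.

1.8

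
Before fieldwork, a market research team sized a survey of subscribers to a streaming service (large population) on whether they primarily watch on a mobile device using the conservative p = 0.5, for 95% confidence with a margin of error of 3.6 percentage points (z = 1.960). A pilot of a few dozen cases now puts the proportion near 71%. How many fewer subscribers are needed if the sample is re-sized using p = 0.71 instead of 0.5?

Conservative (p = 0.5): n = 1.960² × 0.25 / 0.036² ≈ 741.05 → 742.
Using p = 0.71: p(1−p) = 0.2059, so n = 1.960² × 0.2059 / 0.036² ≈ 610.33 → 611.
Reduction: 742 − 611 = 131.

131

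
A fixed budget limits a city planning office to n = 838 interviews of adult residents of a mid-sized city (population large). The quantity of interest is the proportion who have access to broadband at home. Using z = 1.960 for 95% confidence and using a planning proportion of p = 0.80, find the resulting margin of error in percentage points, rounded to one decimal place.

2.7

SE(p̂) = √[p(1−p)/n] = √[0.1600/838] = 0.01382.
E = z × SE = 1.960 × 0.01382 = 0.02708, or 2.7 percentage points.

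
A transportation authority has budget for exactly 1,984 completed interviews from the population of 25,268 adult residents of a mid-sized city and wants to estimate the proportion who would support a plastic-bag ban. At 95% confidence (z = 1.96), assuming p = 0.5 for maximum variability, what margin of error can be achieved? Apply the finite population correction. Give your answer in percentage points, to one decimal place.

2.1

Finite-population factor: (N−n)/(N−1) = (25268−1984)/(25268−1) = 0.9215.
SE(p̂) = √[p(1−p)/n · (N−n)/(N−1)] = √[0.2500/1984 × 0.9215] = 0.01078.
E = z × SE = 1.96 × 0.01078 = 0.02112 ≈ 2.1 percentage points.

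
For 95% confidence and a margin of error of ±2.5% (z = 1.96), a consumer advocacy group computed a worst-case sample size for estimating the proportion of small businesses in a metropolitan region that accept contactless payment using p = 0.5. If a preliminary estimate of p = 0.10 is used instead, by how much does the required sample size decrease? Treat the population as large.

983

Conservative (p = 0.5): n = 1.96² × 0.25 / 0.025² ≈ 1536.64 → 1537.
Using p = 0.10: p(1−p) = 0.0900, so n = 1.96² × 0.0900 / 0.025² ≈ 553.19 → 554.
Reduction: 1537 − 554 = 983.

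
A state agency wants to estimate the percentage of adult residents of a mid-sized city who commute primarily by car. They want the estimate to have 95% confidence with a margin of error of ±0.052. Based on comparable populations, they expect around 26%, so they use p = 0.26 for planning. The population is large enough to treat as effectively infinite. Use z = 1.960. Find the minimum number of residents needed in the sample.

With p = 0.26, p(1−p) = 0.1924.
n = z²·p(1−p)/E² = 1.960² × 0.1924 / 0.052² = 3.8416 × 0.1924 / 0.002704 ≈ 273.34.
Rounding up gives n = 274.

274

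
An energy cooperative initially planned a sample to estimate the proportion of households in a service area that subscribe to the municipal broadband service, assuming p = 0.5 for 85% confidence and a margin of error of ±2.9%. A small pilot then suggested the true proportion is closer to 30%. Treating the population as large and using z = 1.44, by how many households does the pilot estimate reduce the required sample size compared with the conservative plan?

Conservative (p = 0.5): n = 1.44² × 0.25 / 0.029² ≈ 616.41 → 617.
Using p = 0.30: p(1−p) = 0.2100, so n = 1.44² × 0.2100 / 0.029² ≈ 517.78 → 518.
Reduction: 617 − 518 = 99.

99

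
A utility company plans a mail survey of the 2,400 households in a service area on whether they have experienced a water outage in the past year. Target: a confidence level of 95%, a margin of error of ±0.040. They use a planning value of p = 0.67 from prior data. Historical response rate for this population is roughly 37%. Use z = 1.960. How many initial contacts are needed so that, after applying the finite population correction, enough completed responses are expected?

Completed interviews needed (unadjusted): n₀ = 1.960² × 0.2211 / 0.040² ≈ 530.86 → 531.
FPC for N = 2,400: n = 531 / (1 + 530/2400) = 531 / 1.2208 ≈ 434.95 → 435.
At a 37% response rate, contacts needed = 435 / 0.37 ≈ 1175.68 → 1176.

1176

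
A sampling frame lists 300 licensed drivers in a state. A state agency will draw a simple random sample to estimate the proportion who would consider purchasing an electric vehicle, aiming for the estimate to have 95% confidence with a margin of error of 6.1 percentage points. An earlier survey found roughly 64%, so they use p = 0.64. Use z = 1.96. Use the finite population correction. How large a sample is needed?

Unadjusted: n₀ = 1.96² × 0.64 × 0.36 / 0.061² ≈ 237.87, so n₀ = 238.
Finite population correction with N = 300: n = n₀ / (1 + (n₀−1)/N) = 238 / (1 + 237/300) = 238 / 1.7900 ≈ 132.96.
Rounding up, n = 133.

133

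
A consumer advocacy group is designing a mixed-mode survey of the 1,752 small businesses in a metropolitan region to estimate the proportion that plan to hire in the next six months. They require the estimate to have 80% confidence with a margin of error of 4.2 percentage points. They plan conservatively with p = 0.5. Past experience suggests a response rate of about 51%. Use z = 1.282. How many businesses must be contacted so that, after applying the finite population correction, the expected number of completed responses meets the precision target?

Completed interviews needed (unadjusted): n₀ = 1.282² × 0.2500 / 0.042² ≈ 232.93 → 233.
FPC for N = 1,752: n = 233 / (1 + 232/1752) = 233 / 1.1324 ≈ 205.75 → 206.
At a 51% response rate, contacts needed = 206 / 0.51 ≈ 403.92 → 404.

404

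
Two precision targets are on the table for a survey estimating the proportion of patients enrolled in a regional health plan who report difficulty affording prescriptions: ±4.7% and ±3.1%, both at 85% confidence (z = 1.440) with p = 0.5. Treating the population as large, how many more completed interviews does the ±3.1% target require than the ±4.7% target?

At ±4.7%: n = 1.440² × 0.2500 / 0.047² ≈ 234.68 → 235.
At ±3.1%: n = 1.440² × 0.2500 / 0.031² ≈ 539.44 → 540.
Additional respondents: 540 − 235 = 305.

305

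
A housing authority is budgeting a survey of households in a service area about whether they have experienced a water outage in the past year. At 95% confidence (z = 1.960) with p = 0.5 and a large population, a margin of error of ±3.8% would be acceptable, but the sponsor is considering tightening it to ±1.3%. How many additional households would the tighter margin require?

5017

At ±3.8%: n = 1.960² × 0.2500 / 0.038² ≈ 665.10 → 666.
At ±1.3%: n = 1.960² × 0.2500 / 0.013² ≈ 5682.84 → 5683.
Additional respondents: 5683 − 666 = 5017.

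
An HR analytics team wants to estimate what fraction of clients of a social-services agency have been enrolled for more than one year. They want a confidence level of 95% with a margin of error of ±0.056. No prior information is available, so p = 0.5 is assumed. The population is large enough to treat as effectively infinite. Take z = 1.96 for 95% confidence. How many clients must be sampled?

With p = 0.5, p(1−p) = 0.25.
n = z²·p(1−p)/E² = 1.96² × 0.2500 / 0.056² = 3.8416 × 0.2500 / 0.003136 ≈ 306.25.
Rounding up gives n = 307.

307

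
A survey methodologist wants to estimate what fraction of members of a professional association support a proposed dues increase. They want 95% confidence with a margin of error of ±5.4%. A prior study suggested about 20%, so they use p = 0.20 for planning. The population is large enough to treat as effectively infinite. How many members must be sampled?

211

For 95% confidence, z = 1.960.
With p = 0.20, p(1−p) = 0.1600.
n = z²·p(1−p)/E² = 1.960² × 0.1600 / 0.054² = 3.8416 × 0.1600 / 0.002916 ≈ 210.79.
Rounding up gives n = 211.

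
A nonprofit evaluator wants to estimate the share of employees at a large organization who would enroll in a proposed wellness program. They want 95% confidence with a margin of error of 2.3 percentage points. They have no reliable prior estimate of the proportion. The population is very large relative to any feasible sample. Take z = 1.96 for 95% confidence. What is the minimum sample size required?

1816

With no prior estimate, use p = 0.5, giving p(1−p) = 0.25.
n = z²·p(1−p)/E² = 1.96² × 0.2500 / 0.023² = 3.8416 × 0.2500 / 0.000529 ≈ 1815.50.
Rounding up gives n = 1816.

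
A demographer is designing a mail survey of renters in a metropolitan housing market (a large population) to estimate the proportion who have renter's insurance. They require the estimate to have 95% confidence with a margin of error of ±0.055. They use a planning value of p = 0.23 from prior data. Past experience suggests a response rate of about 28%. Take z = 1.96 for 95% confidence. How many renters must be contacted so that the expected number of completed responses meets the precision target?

804

Completed interviews needed: n₀ = 1.96² × 0.1771 / 0.055² ≈ 224.91 → 225.
At a 28% response rate, contacts needed = 225 / 0.28 ≈ 803.57 → 804.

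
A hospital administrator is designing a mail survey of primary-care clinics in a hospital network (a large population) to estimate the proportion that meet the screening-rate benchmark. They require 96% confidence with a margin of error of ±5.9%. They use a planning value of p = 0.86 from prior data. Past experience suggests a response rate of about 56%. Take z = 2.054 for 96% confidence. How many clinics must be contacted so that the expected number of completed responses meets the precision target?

261

Completed interviews needed: n₀ = 2.054² × 0.1204 / 0.059² ≈ 145.92 → 146.
At a 56% response rate, contacts needed = 146 / 0.56 ≈ 260.71 → 261.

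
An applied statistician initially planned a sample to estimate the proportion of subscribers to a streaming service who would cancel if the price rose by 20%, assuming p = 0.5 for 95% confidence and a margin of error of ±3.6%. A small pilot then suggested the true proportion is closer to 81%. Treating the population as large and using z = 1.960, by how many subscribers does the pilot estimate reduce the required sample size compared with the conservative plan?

Conservative (p = 0.5): n = 1.960² × 0.25 / 0.036² ≈ 741.05 → 742.
Using p = 0.81: p(1−p) = 0.1539, so n = 1.960² × 0.1539 / 0.036² ≈ 456.19 → 457.
Reduction: 742 − 457 = 285.

285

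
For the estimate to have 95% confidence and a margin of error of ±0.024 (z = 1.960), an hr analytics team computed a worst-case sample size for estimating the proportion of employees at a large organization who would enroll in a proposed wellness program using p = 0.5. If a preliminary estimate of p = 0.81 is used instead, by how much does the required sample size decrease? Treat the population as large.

Conservative (p = 0.5): n = 1.960² × 0.25 / 0.024² ≈ 1667.36 → 1668.
Using p = 0.81: p(1−p) = 0.1539, so n = 1.960² × 0.1539 / 0.024² ≈ 1026.43 → 1027.
Reduction: 1668 − 1027 = 641.

641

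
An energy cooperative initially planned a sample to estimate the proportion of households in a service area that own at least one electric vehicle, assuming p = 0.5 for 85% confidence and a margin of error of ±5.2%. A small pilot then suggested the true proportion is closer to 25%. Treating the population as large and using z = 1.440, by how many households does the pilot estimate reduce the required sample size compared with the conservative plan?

48

Conservative (p = 0.5): n = 1.440² × 0.25 / 0.052² ≈ 191.72 → 192.
Using p = 0.25: p(1−p) = 0.1875, so n = 1.440² × 0.1875 / 0.052² ≈ 143.79 → 144.
Reduction: 192 − 144 = 48.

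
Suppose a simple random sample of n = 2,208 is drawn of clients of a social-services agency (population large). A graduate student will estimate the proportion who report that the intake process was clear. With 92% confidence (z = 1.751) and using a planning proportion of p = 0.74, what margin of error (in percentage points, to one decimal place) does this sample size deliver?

SE(p̂) = √[p(1−p)/n] = √[0.1924/2208] = 0.00933.
E = z × SE = 1.751 × 0.00933 = 0.01635, or 1.6 percentage points.

1.6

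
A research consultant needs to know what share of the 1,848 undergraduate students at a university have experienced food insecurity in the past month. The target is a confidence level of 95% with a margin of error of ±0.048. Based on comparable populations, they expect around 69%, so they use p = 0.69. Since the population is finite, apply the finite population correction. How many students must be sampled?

For 95% confidence, z = 1.960.
Unadjusted: n₀ = 1.960² × 0.69 × 0.31 / 0.048² ≈ 356.65, so n₀ = 357.
Finite population correction with N = 1,848: n = n₀ / (1 + (n₀−1)/N) = 357 / (1 + 356/1848) = 357 / 1.1926 ≈ 299.34.
Rounding up, n = 300.

300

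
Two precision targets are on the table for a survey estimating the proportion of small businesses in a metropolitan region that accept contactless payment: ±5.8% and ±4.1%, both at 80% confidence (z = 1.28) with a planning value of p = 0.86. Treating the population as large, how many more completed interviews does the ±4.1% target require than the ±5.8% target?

59

At ±5.8%: n = 1.28² × 0.1204 / 0.058² ≈ 58.64 → 59.
At ±4.1%: n = 1.28² × 0.1204 / 0.041² ≈ 117.35 → 118.
Additional respondents: 118 − 59 = 59.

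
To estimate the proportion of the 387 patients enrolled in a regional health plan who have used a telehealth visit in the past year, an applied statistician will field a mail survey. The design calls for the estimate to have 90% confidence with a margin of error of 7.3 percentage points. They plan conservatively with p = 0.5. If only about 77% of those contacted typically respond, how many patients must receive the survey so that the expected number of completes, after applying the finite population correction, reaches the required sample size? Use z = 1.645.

Completed interviews needed (unadjusted): n₀ = 1.645² × 0.2500 / 0.073² ≈ 126.95 → 127.
FPC for N = 387: n = 127 / (1 + 126/387) = 127 / 1.3256 ≈ 95.81 → 96.
At a 77% response rate, contacts needed = 96 / 0.77 ≈ 124.68 → 125.

125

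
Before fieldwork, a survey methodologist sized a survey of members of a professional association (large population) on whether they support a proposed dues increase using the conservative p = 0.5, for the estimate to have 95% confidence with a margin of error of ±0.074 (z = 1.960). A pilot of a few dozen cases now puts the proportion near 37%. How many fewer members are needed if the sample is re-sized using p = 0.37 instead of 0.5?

12

Conservative (p = 0.5): n = 1.960² × 0.25 / 0.074² ≈ 175.38 → 176.
Using p = 0.37: p(1−p) = 0.2331, so n = 1.960² × 0.2331 / 0.074² ≈ 163.53 → 164.
Reduction: 176 − 164 = 12.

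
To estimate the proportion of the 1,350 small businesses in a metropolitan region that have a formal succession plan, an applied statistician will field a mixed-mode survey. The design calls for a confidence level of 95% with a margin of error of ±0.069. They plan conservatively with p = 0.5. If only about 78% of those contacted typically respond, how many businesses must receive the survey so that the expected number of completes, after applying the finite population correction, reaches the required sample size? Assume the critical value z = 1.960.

226

Completed interviews needed (unadjusted): n₀ = 1.960² × 0.2500 / 0.069² ≈ 201.72 → 202.
FPC for N = 1,350: n = 202 / (1 + 201/1350) = 202 / 1.1489 ≈ 175.82 → 176.
At a 78% response rate, contacts needed = 176 / 0.78 ≈ 225.64 → 226.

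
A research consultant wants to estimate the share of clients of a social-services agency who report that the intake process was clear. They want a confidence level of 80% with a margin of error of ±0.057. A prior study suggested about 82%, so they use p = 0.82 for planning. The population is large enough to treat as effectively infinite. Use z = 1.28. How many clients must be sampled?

With p = 0.82, p(1−p) = 0.1476.
n = z²·p(1−p)/E² = 1.28² × 0.1476 / 0.057² = 1.6384 × 0.1476 / 0.003249 ≈ 74.43.
Rounding up gives n = 75.

75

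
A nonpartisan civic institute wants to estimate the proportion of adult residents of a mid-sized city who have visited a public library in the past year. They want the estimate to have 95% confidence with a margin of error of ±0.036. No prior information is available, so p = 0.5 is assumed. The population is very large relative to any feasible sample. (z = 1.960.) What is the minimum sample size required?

With p = 0.5, p(1−p) = 0.25.
n = z²·p(1−p)/E² = 1.960² × 0.2500 / 0.036² = 3.8416 × 0.2500 / 0.001296 ≈ 741.05.
Rounding up gives n = 742.

742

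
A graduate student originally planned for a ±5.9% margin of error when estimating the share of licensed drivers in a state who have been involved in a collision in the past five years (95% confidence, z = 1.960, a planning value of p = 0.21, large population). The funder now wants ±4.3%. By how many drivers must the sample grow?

At ±5.9%: n = 1.960² × 0.1659 / 0.059² ≈ 183.09 → 184.
At ±4.3%: n = 1.960² × 0.1659 / 0.043² ≈ 344.68 → 345.
Additional respondents: 345 − 184 = 161.

161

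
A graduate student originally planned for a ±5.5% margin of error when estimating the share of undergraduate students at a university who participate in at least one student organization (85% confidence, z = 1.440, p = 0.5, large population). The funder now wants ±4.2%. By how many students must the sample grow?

122

At ±5.5%: n = 1.440² × 0.2500 / 0.055² ≈ 171.37 → 172.
At ±4.2%: n = 1.440² × 0.2500 / 0.042² ≈ 293.88 → 294.
Additional respondents: 294 − 172 = 122.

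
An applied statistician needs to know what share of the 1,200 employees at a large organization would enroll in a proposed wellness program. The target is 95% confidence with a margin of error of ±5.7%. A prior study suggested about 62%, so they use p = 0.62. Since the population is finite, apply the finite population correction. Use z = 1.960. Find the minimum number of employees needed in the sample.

Unadjusted: n₀ = 1.960² × 0.62 × 0.38 / 0.057² ≈ 278.57, so n₀ = 279.
Finite population correction with N = 1,200: n = n₀ / (1 + (n₀−1)/N) = 279 / (1 + 278/1200) = 279 / 1.2317 ≈ 226.52.
Rounding up, n = 227.

227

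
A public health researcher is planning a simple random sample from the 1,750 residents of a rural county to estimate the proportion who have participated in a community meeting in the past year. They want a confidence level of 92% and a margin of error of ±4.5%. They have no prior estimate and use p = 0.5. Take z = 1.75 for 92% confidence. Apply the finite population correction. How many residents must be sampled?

312

Unadjusted: n₀ = 1.75² × 0.50 × 0.50 / 0.045² ≈ 378.09, so n₀ = 379.
Finite population correction with N = 1,750: n = n₀ / (1 + (n₀−1)/N) = 379 / (1 + 378/1750) = 379 / 1.2160 ≈ 311.68.
Rounding up, n = 312.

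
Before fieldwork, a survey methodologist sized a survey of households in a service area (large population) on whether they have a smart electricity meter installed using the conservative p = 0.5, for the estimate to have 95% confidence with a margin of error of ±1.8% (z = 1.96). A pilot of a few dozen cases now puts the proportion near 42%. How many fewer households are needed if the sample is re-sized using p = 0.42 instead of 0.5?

76

Conservative (p = 0.5): n = 1.96² × 0.25 / 0.018² ≈ 2964.20 → 2965.
Using p = 0.42: p(1−p) = 0.2436, so n = 1.96² × 0.2436 / 0.018² ≈ 2888.31 → 2889.
Reduction: 2965 − 2889 = 76.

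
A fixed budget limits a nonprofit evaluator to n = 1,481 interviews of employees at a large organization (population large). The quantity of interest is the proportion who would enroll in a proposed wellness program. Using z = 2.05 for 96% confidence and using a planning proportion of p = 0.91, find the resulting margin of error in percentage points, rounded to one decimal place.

1.5

SE(p̂) = √[p(1−p)/n] = √[0.0819/1481] = 0.00744.
E = z × SE = 2.05 × 0.00744 = 0.01524, or 1.5 percentage points.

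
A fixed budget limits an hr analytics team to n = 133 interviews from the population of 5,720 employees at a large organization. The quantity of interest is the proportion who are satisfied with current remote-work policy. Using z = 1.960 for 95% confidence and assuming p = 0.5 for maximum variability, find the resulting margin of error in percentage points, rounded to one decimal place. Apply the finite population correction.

Finite-population factor: (N−n)/(N−1) = (5720−133)/(5720−1) = 0.9769.
SE(p̂) = √[p(1−p)/n · (N−n)/(N−1)] = √[0.2500/133 × 0.9769] = 0.04285.
E = z × SE = 1.960 × 0.04285 = 0.08399 ≈ 8.4 percentage points.

8.4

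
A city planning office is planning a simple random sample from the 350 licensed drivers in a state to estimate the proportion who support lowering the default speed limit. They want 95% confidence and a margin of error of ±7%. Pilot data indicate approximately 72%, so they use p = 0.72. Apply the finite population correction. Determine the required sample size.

For 95% confidence, z = 1.96.
Unadjusted: n₀ = 1.96² × 0.72 × 0.28 / 0.070² ≈ 158.05, so n₀ = 159.
Finite population correction with N = 350: n = n₀ / (1 + (n₀−1)/N) = 159 / (1 + 158/350) = 159 / 1.4514 ≈ 109.55.
Rounding up, n = 110.

110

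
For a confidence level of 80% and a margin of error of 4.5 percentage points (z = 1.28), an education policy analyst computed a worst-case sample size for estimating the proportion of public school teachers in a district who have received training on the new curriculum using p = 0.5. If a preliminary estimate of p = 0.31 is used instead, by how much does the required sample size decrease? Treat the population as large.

29

Conservative (p = 0.5): n = 1.28² × 0.25 / 0.045² ≈ 202.27 → 203.
Using p = 0.31: p(1−p) = 0.2139, so n = 1.28² × 0.2139 / 0.045² ≈ 173.06 → 174.
Reduction: 203 − 174 = 29.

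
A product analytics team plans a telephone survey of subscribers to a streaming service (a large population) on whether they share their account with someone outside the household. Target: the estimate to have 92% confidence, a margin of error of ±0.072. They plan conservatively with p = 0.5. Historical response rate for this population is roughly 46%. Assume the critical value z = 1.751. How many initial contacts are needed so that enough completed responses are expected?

Completed interviews needed: n₀ = 1.751² × 0.2500 / 0.072² ≈ 147.86 → 148.
At a 46% response rate, contacts needed = 148 / 0.46 ≈ 321.74 → 322.

322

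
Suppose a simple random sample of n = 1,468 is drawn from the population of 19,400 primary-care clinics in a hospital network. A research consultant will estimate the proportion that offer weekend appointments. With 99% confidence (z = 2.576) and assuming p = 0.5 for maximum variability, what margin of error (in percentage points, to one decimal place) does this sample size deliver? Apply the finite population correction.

3.2

Finite-population factor: (N−n)/(N−1) = (19400−1468)/(19400−1) = 0.9244.
SE(p̂) = √[p(1−p)/n · (N−n)/(N−1)] = √[0.2500/1468 × 0.9244] = 0.01255.
E = z × SE = 2.576 × 0.01255 = 0.03232 ≈ 3.2 percentage points.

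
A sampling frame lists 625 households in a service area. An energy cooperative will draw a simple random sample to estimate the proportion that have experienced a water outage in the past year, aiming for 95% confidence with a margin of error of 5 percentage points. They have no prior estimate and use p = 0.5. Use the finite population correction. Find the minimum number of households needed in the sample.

For 95% confidence, z = 1.960.
Unadjusted: n₀ = 1.960² × 0.50 × 0.50 / 0.050² ≈ 384.16, so n₀ = 385.
Finite population correction with N = 625: n = n₀ / (1 + (n₀−1)/N) = 385 / (1 + 384/625) = 385 / 1.6144 ≈ 238.48.
Rounding up, n = 239.

239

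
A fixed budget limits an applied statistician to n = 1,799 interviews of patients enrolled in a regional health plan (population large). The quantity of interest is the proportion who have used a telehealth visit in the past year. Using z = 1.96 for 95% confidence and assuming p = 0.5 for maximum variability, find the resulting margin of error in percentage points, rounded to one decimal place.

SE(p̂) = √[p(1−p)/n] = √[0.2500/1799] = 0.01179.
E = z × SE = 1.96 × 0.01179 = 0.02311, or 2.3 percentage points.

2.3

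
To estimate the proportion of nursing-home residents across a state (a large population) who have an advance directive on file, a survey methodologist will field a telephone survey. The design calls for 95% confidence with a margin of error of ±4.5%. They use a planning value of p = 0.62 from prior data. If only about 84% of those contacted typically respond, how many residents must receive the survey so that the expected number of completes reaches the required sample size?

For 95% confidence, z = 1.960.
Completed interviews needed: n₀ = 1.960² × 0.2356 / 0.045² ≈ 446.95 → 447.
At an 84% response rate, contacts needed = 447 / 0.84 ≈ 532.14 → 533.

533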